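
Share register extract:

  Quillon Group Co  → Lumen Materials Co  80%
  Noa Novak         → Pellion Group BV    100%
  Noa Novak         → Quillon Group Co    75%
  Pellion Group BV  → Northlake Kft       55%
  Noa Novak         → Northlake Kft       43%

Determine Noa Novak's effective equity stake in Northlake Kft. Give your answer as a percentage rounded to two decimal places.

98.00%

Noa reaches Northlake along 2 paths.
Direct stake: 43% = 43%.
Via Pellion: 100% × 55% = 55%.
Total: 43% + 55% = 98%.
Rounded: 98.00%.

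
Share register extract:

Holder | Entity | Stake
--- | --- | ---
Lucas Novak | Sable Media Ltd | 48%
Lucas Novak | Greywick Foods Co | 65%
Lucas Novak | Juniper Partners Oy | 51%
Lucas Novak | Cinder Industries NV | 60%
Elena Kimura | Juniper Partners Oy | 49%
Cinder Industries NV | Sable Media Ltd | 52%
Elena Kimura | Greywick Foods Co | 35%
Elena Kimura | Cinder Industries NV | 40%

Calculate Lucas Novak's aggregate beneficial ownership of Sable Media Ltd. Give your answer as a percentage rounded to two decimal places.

Lucas reaches Sable along 2 paths.
Via Cinder: 60% × 52% = 31.2%.
Direct stake: 48% = 48%.
Total: 31.2% + 48% = 79.2%.
Rounded: 79.20%.

79.20%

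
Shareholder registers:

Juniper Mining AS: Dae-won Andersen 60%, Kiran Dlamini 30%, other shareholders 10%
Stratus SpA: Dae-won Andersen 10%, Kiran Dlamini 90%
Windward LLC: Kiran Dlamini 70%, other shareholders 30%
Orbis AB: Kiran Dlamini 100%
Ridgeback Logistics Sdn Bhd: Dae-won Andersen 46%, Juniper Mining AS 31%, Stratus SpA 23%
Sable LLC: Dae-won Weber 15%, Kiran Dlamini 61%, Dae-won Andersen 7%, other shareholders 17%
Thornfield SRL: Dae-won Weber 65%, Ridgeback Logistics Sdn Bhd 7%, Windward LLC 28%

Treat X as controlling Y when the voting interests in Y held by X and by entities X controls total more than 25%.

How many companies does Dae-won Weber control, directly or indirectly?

Dae-won Weber holds 65% of Thornfield, so Dae-won Weber controls Thornfield.
No other company's threshold is met.
Dae-won Weber controls 1 company.

1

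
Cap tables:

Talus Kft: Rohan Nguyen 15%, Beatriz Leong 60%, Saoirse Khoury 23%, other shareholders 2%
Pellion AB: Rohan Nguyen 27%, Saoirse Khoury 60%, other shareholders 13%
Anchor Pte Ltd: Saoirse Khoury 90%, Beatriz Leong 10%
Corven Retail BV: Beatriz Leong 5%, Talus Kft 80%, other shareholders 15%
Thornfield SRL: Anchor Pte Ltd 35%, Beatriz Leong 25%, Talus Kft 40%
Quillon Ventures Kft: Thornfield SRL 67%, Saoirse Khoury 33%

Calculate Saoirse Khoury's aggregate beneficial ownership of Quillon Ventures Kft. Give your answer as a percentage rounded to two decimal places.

Saoirse reaches Quillon along 3 paths.
Via Anchor → Thornfield: 90% × 35% × 67% = 21.105%.
Via Talus → Thornfield: 23% × 40% × 67% = 6.164%.
Direct stake: 33% = 33%.
Total: 21.105% + 6.164% + 33% = 60.269%.
Rounded: 60.27%.

60.27%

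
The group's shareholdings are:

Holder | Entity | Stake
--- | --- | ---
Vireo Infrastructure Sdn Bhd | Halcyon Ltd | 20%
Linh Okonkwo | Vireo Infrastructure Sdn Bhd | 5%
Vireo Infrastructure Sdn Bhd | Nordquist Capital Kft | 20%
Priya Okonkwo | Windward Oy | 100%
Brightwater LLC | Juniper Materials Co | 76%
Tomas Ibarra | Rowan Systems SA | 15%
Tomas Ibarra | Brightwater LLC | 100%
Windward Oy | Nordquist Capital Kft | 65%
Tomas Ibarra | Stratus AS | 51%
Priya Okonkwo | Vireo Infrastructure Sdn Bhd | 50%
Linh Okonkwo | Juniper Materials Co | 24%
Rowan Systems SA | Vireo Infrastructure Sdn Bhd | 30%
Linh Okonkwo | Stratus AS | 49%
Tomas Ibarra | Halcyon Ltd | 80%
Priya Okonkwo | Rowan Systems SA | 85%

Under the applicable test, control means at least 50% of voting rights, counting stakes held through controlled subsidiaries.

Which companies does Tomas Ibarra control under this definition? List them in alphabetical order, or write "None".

Tomas holds 100% of Brightwater, so Tomas controls Brightwater.
Tomas holds 51% of Stratus, so Tomas controls Stratus.
Brightwater holds 76% of Juniper, so Tomas controls Juniper.
Tomas holds 80% of Halcyon, so Tomas controls Halcyon.
No other company's threshold is met.

Brightwater LLC, Halcyon Ltd, Juniper Materials Co, Stratus AS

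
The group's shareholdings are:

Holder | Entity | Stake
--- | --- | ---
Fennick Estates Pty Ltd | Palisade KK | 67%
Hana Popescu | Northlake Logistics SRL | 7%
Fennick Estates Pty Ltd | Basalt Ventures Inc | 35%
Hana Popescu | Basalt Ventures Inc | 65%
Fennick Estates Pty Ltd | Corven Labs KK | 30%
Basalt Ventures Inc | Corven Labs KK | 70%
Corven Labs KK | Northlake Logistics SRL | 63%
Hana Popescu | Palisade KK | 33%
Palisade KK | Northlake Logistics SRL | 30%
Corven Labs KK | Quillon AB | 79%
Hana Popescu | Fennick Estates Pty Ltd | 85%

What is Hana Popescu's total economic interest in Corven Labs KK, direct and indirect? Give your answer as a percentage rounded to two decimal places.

91.83%

Hana reaches Corven along 3 paths.
Via Fennick → Basalt: 85% × 35% × 70% = 20.825%.
Via Basalt: 65% × 70% = 45.5%.
Via Fennick: 85% × 30% = 25.5%.
Total: 20.825% + 45.5% + 25.5% = 91.825%.
Rounded: 91.83%.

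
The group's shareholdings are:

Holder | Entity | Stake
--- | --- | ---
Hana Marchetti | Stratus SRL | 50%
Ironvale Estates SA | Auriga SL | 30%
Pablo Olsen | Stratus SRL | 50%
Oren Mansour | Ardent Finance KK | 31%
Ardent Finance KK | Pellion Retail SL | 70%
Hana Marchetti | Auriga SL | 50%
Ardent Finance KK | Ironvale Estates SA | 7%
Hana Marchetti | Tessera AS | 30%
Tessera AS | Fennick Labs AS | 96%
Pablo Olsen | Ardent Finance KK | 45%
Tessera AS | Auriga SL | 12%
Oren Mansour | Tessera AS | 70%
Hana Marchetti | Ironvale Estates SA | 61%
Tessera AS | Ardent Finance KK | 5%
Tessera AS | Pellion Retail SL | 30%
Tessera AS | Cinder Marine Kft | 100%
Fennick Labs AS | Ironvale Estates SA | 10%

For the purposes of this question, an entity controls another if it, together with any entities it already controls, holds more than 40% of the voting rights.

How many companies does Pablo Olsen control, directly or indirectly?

Pablo holds 45% of Ardent, so Pablo controls Ardent.
Pablo holds 50% of Stratus, so Pablo controls Stratus.
Ardent holds 70% of Pellion, so Pablo controls Pellion.
No other company's threshold is met.
Pablo controls 3 companies.

3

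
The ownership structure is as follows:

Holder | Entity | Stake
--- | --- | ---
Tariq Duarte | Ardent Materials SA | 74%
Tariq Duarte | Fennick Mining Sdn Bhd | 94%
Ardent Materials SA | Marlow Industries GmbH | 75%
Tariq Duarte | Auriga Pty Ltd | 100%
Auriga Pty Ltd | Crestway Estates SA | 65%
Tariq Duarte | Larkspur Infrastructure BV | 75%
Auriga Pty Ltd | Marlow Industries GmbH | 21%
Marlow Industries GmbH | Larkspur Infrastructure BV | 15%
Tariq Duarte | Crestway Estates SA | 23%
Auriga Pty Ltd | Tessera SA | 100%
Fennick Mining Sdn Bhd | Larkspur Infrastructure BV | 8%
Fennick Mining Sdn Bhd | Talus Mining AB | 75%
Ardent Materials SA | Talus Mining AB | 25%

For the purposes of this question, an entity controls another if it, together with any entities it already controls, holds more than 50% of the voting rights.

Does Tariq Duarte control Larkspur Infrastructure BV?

Tariq holds 94% of Fennick, so Tariq controls Fennick.
Tariq holds 74% of Ardent, so Tariq controls Ardent.
Tariq holds 100% of Auriga, so Tariq controls Auriga.
Auriga and Ardent together hold 21% + 75% = 96% of Marlow, so Tariq controls Marlow.
Tariq and Fennick and Marlow together hold 75% + 8% + 15% = 98% of Larkspur, so Tariq controls Larkspur.

Yes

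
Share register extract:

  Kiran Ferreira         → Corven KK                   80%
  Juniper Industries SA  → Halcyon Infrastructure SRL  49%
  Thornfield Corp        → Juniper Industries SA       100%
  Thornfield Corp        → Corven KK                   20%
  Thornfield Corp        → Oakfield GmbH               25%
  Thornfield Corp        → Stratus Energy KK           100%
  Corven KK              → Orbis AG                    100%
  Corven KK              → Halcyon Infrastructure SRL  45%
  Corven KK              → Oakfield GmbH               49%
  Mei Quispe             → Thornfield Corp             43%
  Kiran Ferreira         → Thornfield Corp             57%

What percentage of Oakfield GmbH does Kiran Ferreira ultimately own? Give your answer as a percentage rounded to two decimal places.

59.04%

Kiran reaches Oakfield along 3 paths.
Via Thornfield: 57% × 25% = 14.25%.
Via Thornfield → Corven: 57% × 20% × 49% = 5.586%.
Via Corven: 80% × 49% = 39.2%.
Total: 14.25% + 5.586% + 39.2% = 59.036%.
Rounded: 59.04%.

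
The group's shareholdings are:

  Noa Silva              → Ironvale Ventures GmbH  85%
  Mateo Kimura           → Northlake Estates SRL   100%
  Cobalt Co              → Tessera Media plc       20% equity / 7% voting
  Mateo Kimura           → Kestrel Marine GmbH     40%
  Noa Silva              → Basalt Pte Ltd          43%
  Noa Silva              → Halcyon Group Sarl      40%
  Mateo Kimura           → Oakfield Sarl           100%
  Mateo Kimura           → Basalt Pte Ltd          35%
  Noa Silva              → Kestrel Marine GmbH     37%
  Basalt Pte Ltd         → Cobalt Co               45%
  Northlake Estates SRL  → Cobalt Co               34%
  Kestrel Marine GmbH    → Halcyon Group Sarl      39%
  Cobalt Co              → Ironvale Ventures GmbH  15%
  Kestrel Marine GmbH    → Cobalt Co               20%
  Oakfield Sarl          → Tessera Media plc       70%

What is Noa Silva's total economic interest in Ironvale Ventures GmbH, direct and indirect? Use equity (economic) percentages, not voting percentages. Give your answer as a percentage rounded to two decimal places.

Noa reaches Ironvale along 3 paths.
Direct stake: 85% = 85%.
Via Basalt → Cobalt: 43% × 45% × 15% = 2.9025%.
Via Kestrel → Cobalt: 37% × 20% × 15% = 1.11%.
Total: 85% + 2.9025% + 1.11% = 89.0125%.
Rounded: 89.01%.

89.01%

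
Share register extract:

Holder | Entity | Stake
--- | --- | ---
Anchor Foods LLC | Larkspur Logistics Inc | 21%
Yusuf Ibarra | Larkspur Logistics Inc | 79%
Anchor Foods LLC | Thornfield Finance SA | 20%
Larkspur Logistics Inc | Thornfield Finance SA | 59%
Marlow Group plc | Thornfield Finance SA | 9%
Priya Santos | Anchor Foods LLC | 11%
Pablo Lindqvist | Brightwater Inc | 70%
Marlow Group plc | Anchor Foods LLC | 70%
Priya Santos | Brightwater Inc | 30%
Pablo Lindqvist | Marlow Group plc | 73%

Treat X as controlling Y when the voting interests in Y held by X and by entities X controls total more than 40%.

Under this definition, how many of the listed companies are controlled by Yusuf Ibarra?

2

Yusuf holds 79% of Larkspur, so Yusuf controls Larkspur.
Larkspur holds 59% of Thornfield, so Yusuf controls Thornfield.
No other company's threshold is met.
Yusuf controls 2 companies.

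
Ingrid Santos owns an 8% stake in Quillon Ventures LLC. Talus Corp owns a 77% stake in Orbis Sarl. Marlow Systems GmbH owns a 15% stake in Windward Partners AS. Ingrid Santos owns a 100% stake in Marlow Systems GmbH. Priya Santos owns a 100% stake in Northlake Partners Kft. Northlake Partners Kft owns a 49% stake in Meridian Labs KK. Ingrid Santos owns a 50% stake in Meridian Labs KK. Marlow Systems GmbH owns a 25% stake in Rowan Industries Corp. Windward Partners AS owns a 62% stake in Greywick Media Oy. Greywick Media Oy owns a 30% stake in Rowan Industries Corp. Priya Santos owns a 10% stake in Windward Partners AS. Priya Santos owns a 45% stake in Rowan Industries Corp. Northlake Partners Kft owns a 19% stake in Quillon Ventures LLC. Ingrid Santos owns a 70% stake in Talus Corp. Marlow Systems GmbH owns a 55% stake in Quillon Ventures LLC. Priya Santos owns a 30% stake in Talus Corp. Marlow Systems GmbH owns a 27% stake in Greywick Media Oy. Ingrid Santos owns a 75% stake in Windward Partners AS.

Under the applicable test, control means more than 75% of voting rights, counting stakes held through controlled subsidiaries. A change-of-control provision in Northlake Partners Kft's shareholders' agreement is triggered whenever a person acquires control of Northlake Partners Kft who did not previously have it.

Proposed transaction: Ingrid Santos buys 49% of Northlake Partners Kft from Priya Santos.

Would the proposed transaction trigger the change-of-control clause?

The purchase adds only to Ingrid's holdings (Priya's stake shrinks), so Ingrid is the only person who could newly come to control Northlake.
Ingrid holds 100% of Marlow, so Ingrid controls Marlow.
Marlow and Ingrid together hold 15% + 75% = 90% of Windward, so Ingrid controls Windward.
Windward and Marlow together hold 62% + 27% = 89% of Greywick, so Ingrid controls Greywick.
Neither Ingrid nor any entity Ingrid controls holds any voting interest in Northlake.
So before the transaction, Ingrid does not control Northlake.
After the purchase, Ingrid holds 49% of Northlake directly, and Priya's stake falls to 51%.
After the transaction, Ingrid's side holds 49% of Northlake, not > 75%, so Ingrid still does not control Northlake.
No new person acquires control, so the clause is not triggered.

No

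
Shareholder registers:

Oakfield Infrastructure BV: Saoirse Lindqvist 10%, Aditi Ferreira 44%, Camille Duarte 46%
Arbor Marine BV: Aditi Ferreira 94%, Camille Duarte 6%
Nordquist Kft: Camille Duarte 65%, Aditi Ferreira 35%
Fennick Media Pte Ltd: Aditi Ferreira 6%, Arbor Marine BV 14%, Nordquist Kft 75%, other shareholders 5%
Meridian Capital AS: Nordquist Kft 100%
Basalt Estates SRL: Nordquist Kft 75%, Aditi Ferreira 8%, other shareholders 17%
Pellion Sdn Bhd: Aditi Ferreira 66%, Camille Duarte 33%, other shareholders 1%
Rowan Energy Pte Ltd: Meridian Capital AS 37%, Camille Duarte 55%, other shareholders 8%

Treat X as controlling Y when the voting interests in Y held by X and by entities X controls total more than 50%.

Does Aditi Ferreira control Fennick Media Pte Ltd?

Aditi holds 94% of Arbor, so Aditi controls Arbor.
Aditi holds 66% of Pellion, so Aditi controls Pellion.
In Fennick, Aditi's side holds only 6% + 14% = 20%, not > 50%.
So Aditi does not control Fennick.

No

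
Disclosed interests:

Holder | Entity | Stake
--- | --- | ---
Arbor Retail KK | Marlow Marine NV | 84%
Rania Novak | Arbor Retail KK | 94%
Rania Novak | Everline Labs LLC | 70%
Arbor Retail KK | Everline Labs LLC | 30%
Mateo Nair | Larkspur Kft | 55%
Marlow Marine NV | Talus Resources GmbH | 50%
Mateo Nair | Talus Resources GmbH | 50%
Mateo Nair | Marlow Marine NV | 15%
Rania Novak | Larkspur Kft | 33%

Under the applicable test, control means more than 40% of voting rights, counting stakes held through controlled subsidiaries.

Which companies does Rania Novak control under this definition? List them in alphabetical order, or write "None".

Arbor Retail KK, Everline Labs LLC, Marlow Marine NV, Talus Resources GmbH

Rania holds 94% of Arbor, so Rania controls Arbor.
Arbor holds 84% of Marlow, so Rania controls Marlow.
Marlow holds 50% of Talus, so Rania controls Talus.
Arbor and Rania together hold 30% + 70% = 100% of Everline, so Rania controls Everline.
No other company's threshold is met.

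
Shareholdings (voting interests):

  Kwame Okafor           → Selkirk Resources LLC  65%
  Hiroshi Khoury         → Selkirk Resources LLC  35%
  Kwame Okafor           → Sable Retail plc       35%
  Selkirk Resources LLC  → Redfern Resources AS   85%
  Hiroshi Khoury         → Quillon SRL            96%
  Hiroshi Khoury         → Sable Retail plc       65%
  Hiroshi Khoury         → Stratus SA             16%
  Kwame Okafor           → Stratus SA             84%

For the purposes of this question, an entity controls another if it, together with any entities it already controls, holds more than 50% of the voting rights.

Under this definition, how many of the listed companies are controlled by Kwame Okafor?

Kwame holds 65% of Selkirk, so Kwame controls Selkirk.
Kwame holds 84% of Stratus, so Kwame controls Stratus.
Selkirk holds 85% of Redfern, so Kwame controls Redfern.
No other company's threshold is met.
Kwame controls 3 companies.

3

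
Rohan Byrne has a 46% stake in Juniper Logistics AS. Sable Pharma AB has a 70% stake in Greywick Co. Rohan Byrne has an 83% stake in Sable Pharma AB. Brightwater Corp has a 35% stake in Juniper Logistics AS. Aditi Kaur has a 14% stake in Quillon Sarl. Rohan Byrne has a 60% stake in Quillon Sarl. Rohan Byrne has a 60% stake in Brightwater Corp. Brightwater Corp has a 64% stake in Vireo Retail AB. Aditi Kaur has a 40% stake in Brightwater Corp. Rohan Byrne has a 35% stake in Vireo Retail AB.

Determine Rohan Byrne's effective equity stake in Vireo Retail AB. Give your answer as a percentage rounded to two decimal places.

73.40%

Rohan reaches Vireo along 2 paths.
Via Brightwater: 60% × 64% = 38.4%.
Direct stake: 35% = 35%.
Total: 38.4% + 35% = 73.4%.
Rounded: 73.40%.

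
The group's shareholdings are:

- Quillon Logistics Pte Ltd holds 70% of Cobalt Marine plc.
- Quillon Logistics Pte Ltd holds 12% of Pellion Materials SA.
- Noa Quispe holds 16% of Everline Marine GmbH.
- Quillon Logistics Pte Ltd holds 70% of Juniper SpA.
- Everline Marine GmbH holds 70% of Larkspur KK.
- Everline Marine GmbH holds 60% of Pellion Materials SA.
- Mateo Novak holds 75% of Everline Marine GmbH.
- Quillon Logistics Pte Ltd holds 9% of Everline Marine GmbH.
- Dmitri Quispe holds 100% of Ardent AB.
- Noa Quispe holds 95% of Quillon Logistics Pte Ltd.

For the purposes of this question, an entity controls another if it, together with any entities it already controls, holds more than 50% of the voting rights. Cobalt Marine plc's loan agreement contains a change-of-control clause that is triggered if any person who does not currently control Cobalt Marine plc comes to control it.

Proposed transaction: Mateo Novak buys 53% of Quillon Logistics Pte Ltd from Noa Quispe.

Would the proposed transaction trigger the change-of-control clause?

Yes

The purchase adds only to Mateo's holdings (Noa's stake shrinks), so Mateo is the only person who could newly come to control Cobalt.
Mateo holds 75% of Everline, so Mateo controls Everline.
Everline holds 70% of Larkspur, so Mateo controls Larkspur.
Everline holds 60% of Pellion, so Mateo controls Pellion.
Neither Mateo nor any entity Mateo controls holds any voting interest in Cobalt.
So before the transaction, Mateo does not control Cobalt.
After the purchase, Mateo holds 53% of Quillon directly, and Noa's stake falls to 42%.
Mateo holds 53% of Quillon, so Mateo controls Quillon.
Quillon holds 70% of Cobalt, so Mateo controls Cobalt.
Mateo did not control Cobalt before and does after, so the clause is triggered.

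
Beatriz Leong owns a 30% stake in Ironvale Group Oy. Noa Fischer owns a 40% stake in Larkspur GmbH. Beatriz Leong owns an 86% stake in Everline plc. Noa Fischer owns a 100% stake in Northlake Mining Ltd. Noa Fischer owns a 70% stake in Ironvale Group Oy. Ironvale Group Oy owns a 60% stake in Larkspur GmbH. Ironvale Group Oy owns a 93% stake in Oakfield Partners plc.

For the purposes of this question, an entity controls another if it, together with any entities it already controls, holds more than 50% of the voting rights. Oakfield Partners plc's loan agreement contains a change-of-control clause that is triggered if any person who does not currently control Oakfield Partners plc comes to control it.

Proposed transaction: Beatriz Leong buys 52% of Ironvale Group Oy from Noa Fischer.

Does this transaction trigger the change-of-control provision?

Yes

The purchase adds only to Beatriz's holdings (Noa's stake shrinks), so Beatriz is the only person who could newly come to control Oakfield.
Beatriz holds 86% of Everline, so Beatriz controls Everline.
Neither Beatriz nor any entity Beatriz controls holds any voting interest in Oakfield.
So before the transaction, Beatriz does not control Oakfield.
After the purchase, Beatriz's direct stake in Ironvale rises to 30% + 52% = 82%, and Noa's stake falls to 18%.
Beatriz holds 82% of Ironvale, so Beatriz controls Ironvale.
Ironvale holds 93% of Oakfield, so Beatriz controls Oakfield.
Beatriz did not control Oakfield before and does after, so the clause is triggered.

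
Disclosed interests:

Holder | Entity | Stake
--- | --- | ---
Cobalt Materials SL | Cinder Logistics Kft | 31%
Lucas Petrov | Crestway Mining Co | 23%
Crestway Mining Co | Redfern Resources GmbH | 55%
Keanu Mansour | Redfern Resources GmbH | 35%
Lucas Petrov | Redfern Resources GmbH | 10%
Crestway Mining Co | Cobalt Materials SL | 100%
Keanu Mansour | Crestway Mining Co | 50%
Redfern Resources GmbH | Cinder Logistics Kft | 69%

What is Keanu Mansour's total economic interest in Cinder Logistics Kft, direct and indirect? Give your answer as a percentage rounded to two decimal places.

Keanu reaches Cinder along 3 paths.
Via Crestway → Cobalt: 50% × 100% × 31% = 15.5%.
Via Crestway → Redfern: 50% × 55% × 69% = 18.975%.
Via Redfern: 35% × 69% = 24.15%.
Total: 15.5% + 18.975% + 24.15% = 58.625%.
Rounded: 58.63%.

58.63%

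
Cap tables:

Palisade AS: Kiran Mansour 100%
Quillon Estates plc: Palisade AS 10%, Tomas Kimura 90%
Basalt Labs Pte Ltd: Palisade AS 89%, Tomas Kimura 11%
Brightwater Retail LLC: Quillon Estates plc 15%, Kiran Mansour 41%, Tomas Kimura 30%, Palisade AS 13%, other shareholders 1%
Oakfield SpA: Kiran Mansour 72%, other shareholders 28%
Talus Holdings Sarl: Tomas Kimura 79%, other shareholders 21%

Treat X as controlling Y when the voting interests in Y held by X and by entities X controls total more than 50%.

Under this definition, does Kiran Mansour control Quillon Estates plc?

No

Kiran holds 100% of Palisade, so Kiran controls Palisade.
Palisade holds 89% of Basalt, so Kiran controls Basalt.
Kiran and Palisade together hold 41% + 13% = 54% of Brightwater, so Kiran controls Brightwater.
Kiran holds 72% of Oakfield, so Kiran controls Oakfield.
In Quillon, Kiran's side holds only 10%, not > 50%.
So Kiran does not control Quillon.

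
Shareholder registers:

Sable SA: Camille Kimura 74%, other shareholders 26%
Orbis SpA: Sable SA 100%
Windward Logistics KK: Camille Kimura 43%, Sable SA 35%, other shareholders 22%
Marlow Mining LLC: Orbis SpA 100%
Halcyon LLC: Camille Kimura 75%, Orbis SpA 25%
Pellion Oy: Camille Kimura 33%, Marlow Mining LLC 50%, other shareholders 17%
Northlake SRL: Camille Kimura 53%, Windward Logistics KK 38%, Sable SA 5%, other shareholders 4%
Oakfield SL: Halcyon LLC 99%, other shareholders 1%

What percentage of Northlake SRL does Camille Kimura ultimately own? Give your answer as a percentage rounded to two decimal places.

Camille reaches Northlake along 4 paths.
Direct stake: 53% = 53%.
Via Windward: 43% × 38% = 16.34%.
Via Sable → Windward: 74% × 35% × 38% = 9.842%.
Via Sable: 74% × 5% = 3.7%.
Total: 53% + 16.34% + 9.842% + 3.7% = 82.882%.
Rounded: 82.88%.

82.88%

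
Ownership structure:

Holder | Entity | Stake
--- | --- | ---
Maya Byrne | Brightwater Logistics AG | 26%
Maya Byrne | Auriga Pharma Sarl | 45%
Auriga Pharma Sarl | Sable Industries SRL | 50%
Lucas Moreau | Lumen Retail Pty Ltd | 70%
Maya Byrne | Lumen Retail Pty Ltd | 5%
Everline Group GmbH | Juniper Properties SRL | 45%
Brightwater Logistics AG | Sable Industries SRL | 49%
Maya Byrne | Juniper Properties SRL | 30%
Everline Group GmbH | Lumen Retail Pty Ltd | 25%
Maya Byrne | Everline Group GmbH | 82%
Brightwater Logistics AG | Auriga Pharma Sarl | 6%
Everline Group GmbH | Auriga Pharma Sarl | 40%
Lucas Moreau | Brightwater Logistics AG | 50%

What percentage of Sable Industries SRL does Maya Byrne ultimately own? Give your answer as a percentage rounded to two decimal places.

Maya reaches Sable along 4 paths.
Via Brightwater → Auriga: 26% × 6% × 50% = 0.78%.
Via Everline → Auriga: 82% × 40% × 50% = 16.4%.
Via Auriga: 45% × 50% = 22.5%.
Via Brightwater: 26% × 49% = 12.74%.
Total: 0.78% + 16.4% + 22.5% + 12.74% = 52.42%.

52.42%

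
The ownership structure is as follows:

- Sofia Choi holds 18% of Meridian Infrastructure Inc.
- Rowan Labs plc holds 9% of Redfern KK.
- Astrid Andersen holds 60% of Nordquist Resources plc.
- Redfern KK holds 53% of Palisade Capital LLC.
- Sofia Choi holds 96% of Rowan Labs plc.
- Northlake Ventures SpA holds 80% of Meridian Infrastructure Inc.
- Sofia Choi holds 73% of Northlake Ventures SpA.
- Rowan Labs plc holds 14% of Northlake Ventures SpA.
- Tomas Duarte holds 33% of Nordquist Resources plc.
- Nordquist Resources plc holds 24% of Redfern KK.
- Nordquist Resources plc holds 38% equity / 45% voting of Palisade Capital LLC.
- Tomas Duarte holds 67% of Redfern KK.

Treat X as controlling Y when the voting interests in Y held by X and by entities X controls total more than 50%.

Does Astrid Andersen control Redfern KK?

No

Astrid holds 60% of Nordquist, so Astrid controls Nordquist.
In Redfern, Astrid's side holds only 24%, not > 50%.
So Astrid does not control Redfern.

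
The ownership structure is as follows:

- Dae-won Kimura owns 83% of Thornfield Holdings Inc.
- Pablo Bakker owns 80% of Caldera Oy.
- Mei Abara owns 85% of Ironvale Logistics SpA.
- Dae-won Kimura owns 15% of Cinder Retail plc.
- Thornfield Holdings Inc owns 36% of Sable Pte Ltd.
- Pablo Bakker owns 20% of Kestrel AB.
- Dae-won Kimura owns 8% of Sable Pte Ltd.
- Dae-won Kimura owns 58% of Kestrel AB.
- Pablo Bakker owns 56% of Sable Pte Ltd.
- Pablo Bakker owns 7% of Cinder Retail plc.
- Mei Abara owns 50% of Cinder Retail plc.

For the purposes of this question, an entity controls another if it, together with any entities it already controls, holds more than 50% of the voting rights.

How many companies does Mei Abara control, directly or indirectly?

1

Mei holds 85% of Ironvale, so Mei controls Ironvale.
No other company's threshold is met.
Mei controls 1 company.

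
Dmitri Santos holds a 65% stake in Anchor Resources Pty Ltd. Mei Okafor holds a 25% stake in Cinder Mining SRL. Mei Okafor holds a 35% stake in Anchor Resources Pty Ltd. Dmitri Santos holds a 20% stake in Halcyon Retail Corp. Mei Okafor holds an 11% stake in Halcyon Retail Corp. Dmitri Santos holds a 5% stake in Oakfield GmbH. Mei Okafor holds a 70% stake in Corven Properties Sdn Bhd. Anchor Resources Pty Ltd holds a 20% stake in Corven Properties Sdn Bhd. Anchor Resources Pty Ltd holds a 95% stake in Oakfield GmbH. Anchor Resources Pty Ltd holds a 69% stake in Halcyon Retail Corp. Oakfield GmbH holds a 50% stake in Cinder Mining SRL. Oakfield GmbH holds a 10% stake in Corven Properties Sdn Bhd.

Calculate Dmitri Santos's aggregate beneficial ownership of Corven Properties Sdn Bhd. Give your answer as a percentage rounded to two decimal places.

Dmitri reaches Corven along 3 paths.
Via Anchor: 65% × 20% = 13%.
Via Oakfield: 5% × 10% = 0.5%.
Via Anchor → Oakfield: 65% × 95% × 10% = 6.175%.
Total: 13% + 0.5% + 6.175% = 19.675%.
Rounded: 19.68%.

19.68%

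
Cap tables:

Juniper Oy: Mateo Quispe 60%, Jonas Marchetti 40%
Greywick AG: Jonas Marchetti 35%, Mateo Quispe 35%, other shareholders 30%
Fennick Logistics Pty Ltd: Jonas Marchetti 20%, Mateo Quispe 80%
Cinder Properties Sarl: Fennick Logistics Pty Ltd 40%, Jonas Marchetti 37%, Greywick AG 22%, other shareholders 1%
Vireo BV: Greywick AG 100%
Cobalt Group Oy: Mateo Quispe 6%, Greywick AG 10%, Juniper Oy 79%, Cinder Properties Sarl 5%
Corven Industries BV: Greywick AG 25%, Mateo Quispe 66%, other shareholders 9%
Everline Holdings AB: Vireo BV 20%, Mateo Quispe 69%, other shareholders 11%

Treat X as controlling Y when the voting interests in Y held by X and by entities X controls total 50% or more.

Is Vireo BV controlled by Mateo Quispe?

No

Mateo holds 60% of Juniper, so Mateo controls Juniper.
Mateo holds 80% of Fennick, so Mateo controls Fennick.
Mateo and Juniper together hold 6% + 79% = 85% of Cobalt, so Mateo controls Cobalt.
Mateo holds 66% of Corven, so Mateo controls Corven.
Mateo holds 69% of Everline, so Mateo controls Everline.
Neither Mateo nor any entity Mateo controls holds any voting interest in Vireo.
So Mateo does not control Vireo.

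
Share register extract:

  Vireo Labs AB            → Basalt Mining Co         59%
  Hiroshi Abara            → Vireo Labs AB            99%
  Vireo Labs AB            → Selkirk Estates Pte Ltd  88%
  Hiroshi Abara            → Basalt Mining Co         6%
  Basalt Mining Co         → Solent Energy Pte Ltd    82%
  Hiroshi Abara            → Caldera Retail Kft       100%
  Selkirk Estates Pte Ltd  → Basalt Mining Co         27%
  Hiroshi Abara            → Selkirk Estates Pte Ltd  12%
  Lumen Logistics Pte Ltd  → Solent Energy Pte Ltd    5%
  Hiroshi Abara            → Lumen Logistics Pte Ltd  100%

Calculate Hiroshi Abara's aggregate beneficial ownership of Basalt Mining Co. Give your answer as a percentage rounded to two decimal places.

91.17%

Hiroshi reaches Basalt along 4 paths.
Via Selkirk: 12% × 27% = 3.24%.
Via Vireo → Selkirk: 99% × 88% × 27% = 23.5224%.
Direct stake: 6% = 6%.
Via Vireo: 99% × 59% = 58.41%.
Total: 3.24% + 23.5224% + 6% + 58.41% = 91.1724%.
Rounded: 91.17%.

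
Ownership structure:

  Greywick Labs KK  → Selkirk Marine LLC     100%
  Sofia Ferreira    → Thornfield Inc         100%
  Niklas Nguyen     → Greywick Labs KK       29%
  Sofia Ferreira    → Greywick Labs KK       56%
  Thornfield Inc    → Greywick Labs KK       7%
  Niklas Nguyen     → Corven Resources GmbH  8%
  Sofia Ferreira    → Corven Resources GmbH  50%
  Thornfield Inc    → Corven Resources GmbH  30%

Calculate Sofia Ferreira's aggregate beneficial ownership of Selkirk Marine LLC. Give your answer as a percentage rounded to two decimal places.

63.00%

Sofia reaches Selkirk along 2 paths.
Via Thornfield → Greywick: 100% × 7% × 100% = 7%.
Via Greywick: 56% × 100% = 56%.
Total: 7% + 56% = 63%.
Rounded: 63.00%.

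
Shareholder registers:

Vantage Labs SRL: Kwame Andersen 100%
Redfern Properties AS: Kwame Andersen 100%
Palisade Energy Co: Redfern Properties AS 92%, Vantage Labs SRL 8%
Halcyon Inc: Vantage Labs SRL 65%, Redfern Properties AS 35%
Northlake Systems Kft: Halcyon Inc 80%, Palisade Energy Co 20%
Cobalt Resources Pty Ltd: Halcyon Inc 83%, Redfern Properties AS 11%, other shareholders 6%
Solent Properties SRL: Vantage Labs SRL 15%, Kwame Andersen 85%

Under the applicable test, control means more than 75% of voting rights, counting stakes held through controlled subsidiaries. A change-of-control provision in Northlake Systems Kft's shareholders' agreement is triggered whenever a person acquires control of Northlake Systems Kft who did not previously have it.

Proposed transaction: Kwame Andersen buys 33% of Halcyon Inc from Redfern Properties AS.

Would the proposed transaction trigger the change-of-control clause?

No

The purchase adds only to Kwame's holdings (Redfern's stake shrinks), so Kwame is the only person who could newly come to control Northlake.
Kwame holds 100% of Vantage, so Kwame controls Vantage.
Kwame holds 100% of Redfern, so Kwame controls Redfern.
Redfern and Vantage together hold 92% + 8% = 100% of Palisade, so Kwame controls Palisade.
Vantage and Redfern together hold 65% + 35% = 100% of Halcyon, so Kwame controls Halcyon.
Halcyon and Palisade together hold 80% + 20% = 100% of Northlake, so Kwame controls Northlake.
So Kwame already controls Northlake before the transaction.
After the purchase, Kwame holds 33% of Halcyon directly, and Redfern's stake falls to 2%.
Kwame controlled Northlake already, so this is not a new person acquiring control; every other person's position is unchanged or reduced.
No new person acquires control, so the clause is not triggered.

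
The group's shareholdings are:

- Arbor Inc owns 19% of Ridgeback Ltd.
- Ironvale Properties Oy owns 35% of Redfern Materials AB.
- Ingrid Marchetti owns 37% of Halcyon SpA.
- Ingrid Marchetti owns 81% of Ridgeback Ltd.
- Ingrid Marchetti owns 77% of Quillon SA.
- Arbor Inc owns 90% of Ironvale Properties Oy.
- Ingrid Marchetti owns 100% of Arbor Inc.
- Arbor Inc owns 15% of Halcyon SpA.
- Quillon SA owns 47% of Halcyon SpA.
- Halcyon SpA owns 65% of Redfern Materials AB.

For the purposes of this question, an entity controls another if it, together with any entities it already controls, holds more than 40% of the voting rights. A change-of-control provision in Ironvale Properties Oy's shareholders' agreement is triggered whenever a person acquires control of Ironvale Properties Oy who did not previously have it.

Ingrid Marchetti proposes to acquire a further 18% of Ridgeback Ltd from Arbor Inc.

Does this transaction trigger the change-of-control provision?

No

The purchase adds only to Ingrid's holdings (Arbor's stake shrinks), so Ingrid is the only person who could newly come to control Ironvale.
Ingrid holds 100% of Arbor, so Ingrid controls Arbor.
Arbor holds 90% of Ironvale, so Ingrid controls Ironvale.
So Ingrid already controls Ironvale before the transaction.
After the purchase, Ingrid's direct stake in Ridgeback rises to 81% + 18% = 99%, and Arbor's stake falls to 1%.
Ingrid controlled Ironvale already, so this is not a new person acquiring control; every other person's position is unchanged or reduced.
No new person acquires control, so the clause is not triggered.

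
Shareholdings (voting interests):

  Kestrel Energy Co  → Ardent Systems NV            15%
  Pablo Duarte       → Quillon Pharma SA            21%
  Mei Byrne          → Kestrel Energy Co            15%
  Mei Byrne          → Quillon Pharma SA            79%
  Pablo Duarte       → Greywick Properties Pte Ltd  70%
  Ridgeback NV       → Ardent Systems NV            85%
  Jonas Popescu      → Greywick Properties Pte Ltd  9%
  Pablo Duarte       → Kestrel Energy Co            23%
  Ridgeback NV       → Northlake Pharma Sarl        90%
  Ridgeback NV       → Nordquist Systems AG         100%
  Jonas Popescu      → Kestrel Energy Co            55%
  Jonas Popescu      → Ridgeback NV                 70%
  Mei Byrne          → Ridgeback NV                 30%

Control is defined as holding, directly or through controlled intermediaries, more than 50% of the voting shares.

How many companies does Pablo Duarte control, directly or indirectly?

Pablo holds 70% of Greywick, so Pablo controls Greywick.
No other company's threshold is met.
Pablo controls 1 company.

1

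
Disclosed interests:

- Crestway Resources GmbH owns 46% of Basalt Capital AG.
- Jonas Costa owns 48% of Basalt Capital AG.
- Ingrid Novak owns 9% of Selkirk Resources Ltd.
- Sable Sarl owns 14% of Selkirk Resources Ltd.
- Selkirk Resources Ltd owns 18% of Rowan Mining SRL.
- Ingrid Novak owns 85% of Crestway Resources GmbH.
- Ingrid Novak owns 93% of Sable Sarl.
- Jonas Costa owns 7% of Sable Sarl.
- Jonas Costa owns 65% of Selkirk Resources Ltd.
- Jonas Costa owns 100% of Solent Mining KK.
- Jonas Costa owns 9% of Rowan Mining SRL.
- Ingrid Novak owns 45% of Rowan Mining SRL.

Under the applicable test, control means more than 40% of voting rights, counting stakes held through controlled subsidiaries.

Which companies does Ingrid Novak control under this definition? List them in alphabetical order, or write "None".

Basalt Capital AG, Crestway Resources GmbH, Rowan Mining SRL, Sable Sarl

Ingrid holds 93% of Sable, so Ingrid controls Sable.
Ingrid holds 85% of Crestway, so Ingrid controls Crestway.
Ingrid holds 45% of Rowan, so Ingrid controls Rowan.
Crestway holds 46% of Basalt, so Ingrid controls Basalt.
No other company's threshold is met.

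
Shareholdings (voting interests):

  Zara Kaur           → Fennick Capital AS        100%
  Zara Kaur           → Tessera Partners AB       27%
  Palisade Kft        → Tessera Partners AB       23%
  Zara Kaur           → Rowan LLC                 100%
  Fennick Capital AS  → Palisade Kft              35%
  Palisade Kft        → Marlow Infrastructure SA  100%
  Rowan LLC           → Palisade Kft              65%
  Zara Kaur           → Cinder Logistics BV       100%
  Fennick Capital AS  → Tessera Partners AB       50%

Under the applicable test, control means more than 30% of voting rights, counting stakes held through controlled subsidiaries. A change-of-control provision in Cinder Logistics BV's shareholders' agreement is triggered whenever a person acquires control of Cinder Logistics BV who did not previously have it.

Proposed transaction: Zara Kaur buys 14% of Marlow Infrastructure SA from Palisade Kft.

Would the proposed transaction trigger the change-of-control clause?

No

The purchase adds only to Zara's holdings (Palisade's stake shrinks), so Zara is the only person who could newly come to control Cinder.
Zara holds 100% of Cinder, so Zara controls Cinder.
So Zara already controls Cinder before the transaction.
After the purchase, Zara holds 14% of Marlow directly, and Palisade's stake falls to 86%.
Zara controlled Cinder already, so this is not a new person acquiring control; every other person's position is unchanged or reduced.
No new person acquires control, so the clause is not triggered.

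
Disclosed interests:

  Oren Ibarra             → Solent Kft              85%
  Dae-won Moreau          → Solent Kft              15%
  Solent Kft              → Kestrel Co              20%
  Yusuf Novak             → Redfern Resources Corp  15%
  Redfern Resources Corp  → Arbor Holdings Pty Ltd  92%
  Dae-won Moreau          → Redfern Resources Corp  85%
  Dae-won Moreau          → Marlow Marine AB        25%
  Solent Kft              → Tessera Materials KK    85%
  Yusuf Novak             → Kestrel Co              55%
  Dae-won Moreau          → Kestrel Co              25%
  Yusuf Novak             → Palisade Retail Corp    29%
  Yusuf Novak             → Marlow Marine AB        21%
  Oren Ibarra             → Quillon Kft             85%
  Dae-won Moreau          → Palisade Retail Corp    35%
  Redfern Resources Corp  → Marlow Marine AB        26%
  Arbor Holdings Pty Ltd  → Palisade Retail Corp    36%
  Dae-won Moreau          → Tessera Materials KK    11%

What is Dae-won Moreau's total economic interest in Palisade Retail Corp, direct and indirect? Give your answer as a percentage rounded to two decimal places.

63.15%

Dae-won reaches Palisade along 2 paths.
Via Redfern → Arbor: 85% × 92% × 36% = 28.152%.
Direct stake: 35% = 35%.
Total: 28.152% + 35% = 63.152%.
Rounded: 63.15%.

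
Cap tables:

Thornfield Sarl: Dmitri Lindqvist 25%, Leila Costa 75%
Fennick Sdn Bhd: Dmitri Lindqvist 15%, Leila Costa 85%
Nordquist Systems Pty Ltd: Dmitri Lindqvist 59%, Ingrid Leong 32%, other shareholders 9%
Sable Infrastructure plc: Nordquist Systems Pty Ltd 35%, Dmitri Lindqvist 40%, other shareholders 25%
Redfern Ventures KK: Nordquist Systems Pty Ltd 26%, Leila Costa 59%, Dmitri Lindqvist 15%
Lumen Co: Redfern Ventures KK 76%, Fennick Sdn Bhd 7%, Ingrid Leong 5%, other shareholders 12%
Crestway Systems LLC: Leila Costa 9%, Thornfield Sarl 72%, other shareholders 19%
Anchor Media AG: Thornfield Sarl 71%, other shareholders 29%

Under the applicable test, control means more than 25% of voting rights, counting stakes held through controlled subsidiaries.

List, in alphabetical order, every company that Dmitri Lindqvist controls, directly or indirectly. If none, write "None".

Dmitri holds 59% of Nordquist, so Dmitri controls Nordquist.
Nordquist and Dmitri together hold 35% + 40% = 75% of Sable, so Dmitri controls Sable.
Nordquist and Dmitri together hold 26% + 15% = 41% of Redfern, so Dmitri controls Redfern.
Redfern holds 76% of Lumen, so Dmitri controls Lumen.
No other company's threshold is met.

Lumen Co, Nordquist Systems Pty Ltd, Redfern Ventures KK, Sable Infrastructure plc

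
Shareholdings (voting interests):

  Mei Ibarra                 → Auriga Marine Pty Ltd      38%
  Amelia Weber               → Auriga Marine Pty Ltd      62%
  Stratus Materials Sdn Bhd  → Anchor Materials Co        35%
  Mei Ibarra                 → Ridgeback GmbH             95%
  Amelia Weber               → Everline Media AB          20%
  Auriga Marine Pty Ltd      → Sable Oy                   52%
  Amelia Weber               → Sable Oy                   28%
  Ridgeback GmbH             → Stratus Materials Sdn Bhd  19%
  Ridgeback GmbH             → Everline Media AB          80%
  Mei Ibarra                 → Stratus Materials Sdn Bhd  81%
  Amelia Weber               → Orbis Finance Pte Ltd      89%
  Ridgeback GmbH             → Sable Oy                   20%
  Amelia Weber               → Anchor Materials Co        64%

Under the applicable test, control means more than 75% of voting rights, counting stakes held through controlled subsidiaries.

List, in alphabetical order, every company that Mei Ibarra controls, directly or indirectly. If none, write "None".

Everline Media AB, Ridgeback GmbH, Stratus Materials Sdn Bhd

Mei holds 95% of Ridgeback, so Mei controls Ridgeback.
Ridgeback and Mei together hold 19% + 81% = 100% of Stratus, so Mei controls Stratus.
Ridgeback holds 80% of Everline, so Mei controls Everline.
No other company's threshold is met.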